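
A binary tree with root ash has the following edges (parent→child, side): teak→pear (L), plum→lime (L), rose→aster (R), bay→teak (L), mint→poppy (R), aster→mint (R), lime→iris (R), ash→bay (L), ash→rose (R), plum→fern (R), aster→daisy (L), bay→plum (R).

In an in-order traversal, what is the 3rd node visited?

bay

In-order visits the left subtree, then the node, then the right subtree.
At ash: go left to bay.
  At bay: go left to teak.
    At teak: go left to pear.
      pear is a leaf — visit pear.
    Visit teak.
    At teak: no right child.
  Visit bay.
  At bay: go right to plum.
    At plum: go left to lime.
      At lime: no left child.
      Visit lime.
      At lime: go right to iris.
        iris is a leaf — visit iris.
    Visit plum.
    At plum: go right to fern.
      fern is a leaf — visit fern.
Visit ash.
At ash: go right to rose.
  At rose: no left child.
  Visit rose.
  At rose: go right to aster.
    At aster: go left to daisy.
      daisy is a leaf — visit daisy.
    Visit aster.
    At aster: go right to mint.
      At mint: no left child.
      Visit mint.
      At mint: go right to poppy.
        poppy is a leaf — visit poppy.
Full in-order sequence: pear, teak, bay, lime, iris, plum, fern, ash, rose, daisy, aster, mint, poppy.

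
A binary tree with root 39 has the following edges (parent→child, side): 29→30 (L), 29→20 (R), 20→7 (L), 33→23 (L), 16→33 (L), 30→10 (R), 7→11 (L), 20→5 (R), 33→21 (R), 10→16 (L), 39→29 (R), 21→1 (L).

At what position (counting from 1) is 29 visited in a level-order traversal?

2

Level-order visits nodes level by level from the root, left to right within each level.
Level 0: 39
Level 1: 29
Level 2: 30, 20
Level 3: 10, 7, 5
Level 4: 16, 11
Level 5: 33
Level 6: 23, 21
Level 7: 1
Full level-order sequence: 39, 29, 30, 20, 10, 7, 5, 16, 11, 33, 23, 21, 1.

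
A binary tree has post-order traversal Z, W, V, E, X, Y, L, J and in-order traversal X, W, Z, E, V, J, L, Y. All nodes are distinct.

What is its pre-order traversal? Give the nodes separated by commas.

The last element of post-order is the root; it splits in-order into left and right subtrees.
Root J: left subtree has 5 nodes {X, W, Z, E, V}, right has 2 {L, Y}.
  Root X: left subtree has 0 nodes { }, right has 4 {W, Z, E, V}.
    Root E: left subtree has 2 nodes {W, Z}, right has 1 {V}.
      Root W: left subtree has 0 nodes { }, right has 1 {Z}.
  Root L: left subtree has 0 nodes { }, right has 1 {Y}.

J, X, E, W, Z, V, L, Y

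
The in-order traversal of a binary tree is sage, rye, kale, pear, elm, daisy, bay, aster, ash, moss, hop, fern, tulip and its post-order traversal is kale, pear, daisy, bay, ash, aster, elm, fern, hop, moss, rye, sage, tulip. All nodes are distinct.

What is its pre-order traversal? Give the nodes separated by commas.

tulip, sage, rye, moss, elm, pear, kale, aster, bay, daisy, ash, hop, fern

The last element of post-order is the root; it splits in-order into left and right subtrees.
Root tulip: left subtree has 12 nodes {sage, rye, kale, pear, elm, daisy, bay, aster, ash, moss, hop, fern}, right has 0 { }.
  Root sage: left subtree has 0 nodes { }, right has 11 {rye, kale, pear, elm, daisy, bay, aster, ash, moss, hop, fern}.
    Root rye: left subtree has 0 nodes { }, right has 10 {kale, pear, elm, daisy, bay, aster, ash, moss, hop, fern}.
      Root moss: left subtree has 7 nodes {kale, pear, elm, daisy, bay, aster, ash}, right has 2 {hop, fern}.
        Root elm: left subtree has 2 nodes {kale, pear}, right has 4 {daisy, bay, aster, ash}.
          Root pear: left subtree has 1 node {kale}, right has 0 { }.
          Root aster: left subtree has 2 nodes {daisy, bay}, right has 1 {ash}.
            Root bay: left subtree has 1 node {daisy}, right has 0 { }.
        Root hop: left subtree has 0 nodes { }, right has 1 {fern}.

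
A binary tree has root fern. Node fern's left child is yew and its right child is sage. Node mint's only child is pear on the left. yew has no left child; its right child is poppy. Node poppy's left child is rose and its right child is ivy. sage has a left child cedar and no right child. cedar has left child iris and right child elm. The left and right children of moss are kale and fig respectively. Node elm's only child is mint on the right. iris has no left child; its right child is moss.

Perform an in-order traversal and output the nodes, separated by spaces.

In-order visits the left subtree, then the node, then the right subtree.
At fern: go left to yew.
  At yew: no left child.
  Visit yew.
  At yew: go right to poppy.
    At poppy: go left to rose.
      rose is a leaf — visit rose.
    Visit poppy.
    At poppy: go right to ivy.
      ivy is a leaf — visit ivy.
Visit fern.
At fern: go right to sage.
  At sage: go left to cedar.
    At cedar: go left to iris.
      At iris: no left child.
      Visit iris.
      At iris: go right to moss.
        At moss: go left to kale.
          kale is a leaf — visit kale.
        Visit moss.
        At moss: go right to fig.
          fig is a leaf — visit fig.
    Visit cedar.
    At cedar: go right to elm.
      At elm: no left child.
      Visit elm.
      At elm: go right to mint.
        At mint: go left to pear.
          pear is a leaf — visit pear.
        Visit mint.
        At mint: no right child.
  Visit sage.
  At sage: no right child.

yew rose poppy ivy fern iris kale moss fig cedar elm pear mint sage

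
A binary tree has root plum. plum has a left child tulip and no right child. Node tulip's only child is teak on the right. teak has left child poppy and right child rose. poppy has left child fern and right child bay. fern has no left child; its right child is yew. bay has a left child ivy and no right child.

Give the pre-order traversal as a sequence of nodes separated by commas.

plum, tulip, teak, poppy, fern, yew, bay, ivy, rose

Pre-order visits the node, then its left subtree, then its right subtree.
Visit plum.
At plum: go left to tulip.
  Visit tulip.
  At tulip: no left child.
  At tulip: go right to teak.
    Visit teak.
    At teak: go left to poppy.
      Visit poppy.
      At poppy: go left to fern.
        Visit fern.
        At fern: no left child.
        At fern: go right to yew.
          yew is a leaf — visit yew.
      At poppy: go right to bay.
        Visit bay.
        At bay: go left to ivy.
          ivy is a leaf — visit ivy.
        At bay: no right child.
    At teak: go right to rose.
      rose is a leaf — visit rose.
At plum: no right child.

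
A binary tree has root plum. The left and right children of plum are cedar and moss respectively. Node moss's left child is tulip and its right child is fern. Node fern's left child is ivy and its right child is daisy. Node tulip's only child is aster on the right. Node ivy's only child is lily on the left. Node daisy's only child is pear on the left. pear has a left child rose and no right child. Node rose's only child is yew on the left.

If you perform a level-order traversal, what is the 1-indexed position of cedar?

2

Level-order visits nodes level by level from the root, left to right within each level.
Level 0: plum
Level 1: cedar, moss
Level 2: tulip, fern
Level 3: aster, ivy, daisy
Level 4: lily, pear
Level 5: rose
Level 6: yew
Full level-order sequence: plum, cedar, moss, tulip, fern, aster, ivy, daisy, lily, pear, rose, yew.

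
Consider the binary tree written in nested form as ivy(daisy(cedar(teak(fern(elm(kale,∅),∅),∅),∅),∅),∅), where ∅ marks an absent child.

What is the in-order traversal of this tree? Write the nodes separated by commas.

In-order visits the left subtree, then the node, then the right subtree.
At ivy: go left to daisy.
  At daisy: go left to cedar.
    At cedar: go left to teak.
      At teak: go left to fern.
        At fern: go left to elm.
          At elm: go left to kale.
            kale is a leaf — visit kale.
          Visit elm.
          At elm: no right child.
        Visit fern.
        At fern: no right child.
      Visit teak.
      At teak: no right child.
    Visit cedar.
    At cedar: no right child.
  Visit daisy.
  At daisy: no right child.
Visit ivy.
At ivy: no right child.

kale, elm, fern, teak, cedar, daisy, ivy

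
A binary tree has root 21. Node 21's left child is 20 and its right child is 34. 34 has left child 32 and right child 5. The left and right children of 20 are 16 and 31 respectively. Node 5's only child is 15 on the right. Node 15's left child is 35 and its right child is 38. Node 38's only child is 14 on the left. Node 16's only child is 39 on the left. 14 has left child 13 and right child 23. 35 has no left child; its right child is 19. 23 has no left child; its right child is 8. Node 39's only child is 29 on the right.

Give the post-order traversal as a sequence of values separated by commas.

Post-order visits the left subtree, then the right subtree, then the node.
At 21: go left to 20.
  At 20: go left to 16.
    At 16: go left to 39.
      At 39: no left child.
      At 39: go right to 29.
        29 is a leaf — visit 29.
      Visit 39.
    At 16: no right child.
    Visit 16.
  At 20: go right to 31.
    31 is a leaf — visit 31.
  Visit 20.
At 21: go right to 34.
  At 34: go left to 32.
    32 is a leaf — visit 32.
  At 34: go right to 5.
    At 5: no left child.
    At 5: go right to 15.
      At 15: go left to 35.
        At 35: no left child.
        At 35: go right to 19.
          19 is a leaf — visit 19.
        Visit 35.
      At 15: go right to 38.
        At 38: go left to 14.
          At 14: go left to 13.
            13 is a leaf — visit 13.
          At 14: go right to 23.
            At 23: no left child.
            At 23: go right to 8.
              8 is a leaf — visit 8.
            Visit 23.
          Visit 14.
        At 38: no right child.
        Visit 38.
      Visit 15.
    Visit 5.
  Visit 34.
Visit 21.

29, 39, 16, 31, 20, 32, 19, 35, 13, 8, 23, 14, 38, 15, 5, 34, 21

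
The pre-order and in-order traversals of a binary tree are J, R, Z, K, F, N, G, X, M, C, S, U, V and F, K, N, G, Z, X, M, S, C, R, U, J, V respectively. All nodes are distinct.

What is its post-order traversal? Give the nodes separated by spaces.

F G N K S C M X Z U R V J

The first element of pre-order is the root; it splits in-order into left and right subtrees.
Root J: left subtree has 11 nodes {F, K, N, G, Z, X, M, S, C, R, U}, right has 1 {V}.
  Root R: left subtree has 9 nodes {F, K, N, G, Z, X, M, S, C}, right has 1 {U}.
    Root Z: left subtree has 4 nodes {F, K, N, G}, right has 4 {X, M, S, C}.
      Root K: left subtree has 1 node {F}, right has 2 {N, G}.
        Root N: left subtree has 0 nodes { }, right has 1 {G}.
      Root X: left subtree has 0 nodes { }, right has 3 {M, S, C}.
        Root M: left subtree has 0 nodes { }, right has 2 {S, C}.
          Root C: left subtree has 1 node {S}, right has 0 { }.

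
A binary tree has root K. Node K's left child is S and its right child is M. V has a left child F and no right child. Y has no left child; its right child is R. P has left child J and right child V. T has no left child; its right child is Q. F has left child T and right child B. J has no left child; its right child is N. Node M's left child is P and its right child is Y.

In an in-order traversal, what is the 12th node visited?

In-order visits the left subtree, then the node, then the right subtree.
At K: go left to S.
  S is a leaf — visit S.
Visit K.
At K: go right to M.
  At M: go left to P.
    At P: go left to J.
      At J: no left child.
      Visit J.
      At J: go right to N.
        N is a leaf — visit N.
    Visit P.
    At P: go right to V.
      At V: go left to F.
        At F: go left to T.
          At T: no left child.
          Visit T.
          At T: go right to Q.
            Q is a leaf — visit Q.
        Visit F.
        At F: go right to B.
          B is a leaf — visit B.
      Visit V.
      At V: no right child.
  Visit M.
  At M: go right to Y.
    At Y: no left child.
    Visit Y.
    At Y: go right to R.
      R is a leaf — visit R.
Full in-order sequence: S, K, J, N, P, T, Q, F, B, V, M, Y, R.

Y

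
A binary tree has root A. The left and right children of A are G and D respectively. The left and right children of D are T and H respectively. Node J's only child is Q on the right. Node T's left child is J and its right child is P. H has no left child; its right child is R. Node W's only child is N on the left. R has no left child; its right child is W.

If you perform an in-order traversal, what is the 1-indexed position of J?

3

In-order visits the left subtree, then the node, then the right subtree.
At A: go left to G.
  G is a leaf — visit G.
Visit A.
At A: go right to D.
  At D: go left to T.
    At T: go left to J.
      At J: no left child.
      Visit J.
      At J: go right to Q.
        Q is a leaf — visit Q.
    Visit T.
    At T: go right to P.
      P is a leaf — visit P.
  Visit D.
  At D: go right to H.
    At H: no left child.
    Visit H.
    At H: go right to R.
      At R: no left child.
      Visit R.
      At R: go right to W.
        At W: go left to N.
          N is a leaf — visit N.
        Visit W.
        At W: no right child.
Full in-order sequence: G, A, J, Q, T, P, D, H, R, N, W.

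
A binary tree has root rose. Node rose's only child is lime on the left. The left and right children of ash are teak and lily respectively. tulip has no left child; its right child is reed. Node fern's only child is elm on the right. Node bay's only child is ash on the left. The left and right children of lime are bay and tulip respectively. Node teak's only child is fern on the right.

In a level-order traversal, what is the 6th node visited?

Level-order visits nodes level by level from the root, left to right within each level.
Level 0: rose
Level 1: lime
Level 2: bay, tulip
Level 3: ash, reed
Level 4: teak, lily
Level 5: fern
Level 6: elm
Full level-order sequence: rose, lime, bay, tulip, ash, reed, teak, lily, fern, elm.

reed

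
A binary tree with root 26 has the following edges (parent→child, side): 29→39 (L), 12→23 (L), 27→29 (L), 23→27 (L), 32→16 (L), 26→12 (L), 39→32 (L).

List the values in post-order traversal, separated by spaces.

Post-order visits the left subtree, then the right subtree, then the node.
At 26: go left to 12.
  At 12: go left to 23.
    At 23: go left to 27.
      At 27: go left to 29.
        At 29: go left to 39.
          At 39: go left to 32.
            At 32: go left to 16.
              16 is a leaf — visit 16.
            At 32: no right child.
            Visit 32.
          At 39: no right child.
          Visit 39.
        At 29: no right child.
        Visit 29.
      At 27: no right child.
      Visit 27.
    At 23: no right child.
    Visit 23.
  At 12: no right child.
  Visit 12.
At 26: no right child.
Visit 26.

16 32 39 29 27 23 12 26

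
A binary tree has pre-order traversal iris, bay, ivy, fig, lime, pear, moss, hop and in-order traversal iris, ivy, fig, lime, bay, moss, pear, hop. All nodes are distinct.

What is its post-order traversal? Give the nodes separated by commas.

The first element of pre-order is the root; it splits in-order into left and right subtrees.
Root iris: left subtree has 0 nodes { }, right has 7 {ivy, fig, lime, bay, moss, pear, hop}.
  Root bay: left subtree has 3 nodes {ivy, fig, lime}, right has 3 {moss, pear, hop}.
    Root ivy: left subtree has 0 nodes { }, right has 2 {fig, lime}.
      Root fig: left subtree has 0 nodes { }, right has 1 {lime}.
    Root pear: left subtree has 1 node {moss}, right has 1 {hop}.

lime, fig, ivy, moss, hop, pear, bay, iris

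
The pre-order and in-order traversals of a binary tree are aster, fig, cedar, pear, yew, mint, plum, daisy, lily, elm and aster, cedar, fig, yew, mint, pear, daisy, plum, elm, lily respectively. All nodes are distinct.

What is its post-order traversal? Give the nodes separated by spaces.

cedar mint yew daisy elm lily plum pear fig aster

The first element of pre-order is the root; it splits in-order into left and right subtrees.
Root aster: left subtree has 0 nodes { }, right has 9 {cedar, fig, yew, mint, pear, daisy, plum, elm, lily}.
  Root fig: left subtree has 1 node {cedar}, right has 7 {yew, mint, pear, daisy, plum, elm, lily}.
    Root pear: left subtree has 2 nodes {yew, mint}, right has 4 {daisy, plum, elm, lily}.
      Root yew: left subtree has 0 nodes { }, right has 1 {mint}.
      Root plum: left subtree has 1 node {daisy}, right has 2 {elm, lily}.
        Root lily: left subtree has 1 node {elm}, right has 0 { }.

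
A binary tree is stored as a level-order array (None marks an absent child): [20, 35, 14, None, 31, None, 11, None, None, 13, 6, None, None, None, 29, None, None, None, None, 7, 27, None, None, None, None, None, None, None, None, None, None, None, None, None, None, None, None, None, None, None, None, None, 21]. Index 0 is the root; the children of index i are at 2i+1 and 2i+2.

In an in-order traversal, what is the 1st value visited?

In-order visits the left subtree, then the node, then the right subtree.
At 20: go left to 35.
  At 35: no left child.
  Visit 35.
  At 35: go right to 31.
    At 31: go left to 13.
      At 13: go left to 7.
        7 is a leaf — visit 7.
      Visit 13.
      At 13: go right to 27.
        At 27: no left child.
        Visit 27.
        At 27: go right to 21.
          21 is a leaf — visit 21.
    Visit 31.
    At 31: go right to 6.
      6 is a leaf — visit 6.
Visit 20.
At 20: go right to 14.
  At 14: no left child.
  Visit 14.
  At 14: go right to 11.
    At 11: no left child.
    Visit 11.
    At 11: go right to 29.
      29 is a leaf — visit 29.
Full in-order sequence: 35, 7, 13, 27, 21, 31, 6, 20, 14, 11, 29.

35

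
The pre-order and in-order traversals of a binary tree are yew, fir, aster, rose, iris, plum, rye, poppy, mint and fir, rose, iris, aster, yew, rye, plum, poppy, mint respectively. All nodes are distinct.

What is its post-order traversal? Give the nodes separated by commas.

iris, rose, aster, fir, rye, mint, poppy, plum, yew

The first element of pre-order is the root; it splits in-order into left and right subtrees.
Root yew: left subtree has 4 nodes {fir, rose, iris, aster}, right has 4 {rye, plum, poppy, mint}.
  Root fir: left subtree has 0 nodes { }, right has 3 {rose, iris, aster}.
    Root aster: left subtree has 2 nodes {rose, iris}, right has 0 { }.
      Root rose: left subtree has 0 nodes { }, right has 1 {iris}.
  Root plum: left subtree has 1 node {rye}, right has 2 {poppy, mint}.
    Root poppy: left subtree has 0 nodes { }, right has 1 {mint}.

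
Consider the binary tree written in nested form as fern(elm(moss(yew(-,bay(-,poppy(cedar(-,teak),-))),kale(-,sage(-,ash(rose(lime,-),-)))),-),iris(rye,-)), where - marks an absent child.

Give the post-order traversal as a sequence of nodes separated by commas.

Post-order visits the left subtree, then the right subtree, then the node.
At fern: go left to elm.
  At elm: go left to moss.
    At moss: go left to yew.
      At yew: no left child.
      At yew: go right to bay.
        At bay: no left child.
        At bay: go right to poppy.
          At poppy: go left to cedar.
            At cedar: no left child.
            At cedar: go right to teak.
              teak is a leaf — visit teak.
            Visit cedar.
          At poppy: no right child.
          Visit poppy.
        Visit bay.
      Visit yew.
    At moss: go right to kale.
      At kale: no left child.
      At kale: go right to sage.
        At sage: no left child.
        At sage: go right to ash.
          At ash: go left to rose.
            At rose: go left to lime.
              lime is a leaf — visit lime.
            At rose: no right child.
            Visit rose.
          At ash: no right child.
          Visit ash.
        Visit sage.
      Visit kale.
    Visit moss.
  At elm: no right child.
  Visit elm.
At fern: go right to iris.
  At iris: go left to rye.
    rye is a leaf — visit rye.
  At iris: no right child.
  Visit iris.
Visit fern.

teak, cedar, poppy, bay, yew, lime, rose, ash, sage, kale, moss, elm, rye, iris, fern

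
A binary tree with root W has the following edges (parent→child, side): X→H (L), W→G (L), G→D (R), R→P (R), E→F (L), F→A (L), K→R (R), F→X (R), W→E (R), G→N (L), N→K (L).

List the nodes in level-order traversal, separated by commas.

Level-order visits nodes level by level from the root, left to right within each level.
Level 0: W
Level 1: G, E
Level 2: N, D, F
Level 3: K, A, X
Level 4: R, H
Level 5: P

W, G, E, N, D, F, K, A, X, R, H, P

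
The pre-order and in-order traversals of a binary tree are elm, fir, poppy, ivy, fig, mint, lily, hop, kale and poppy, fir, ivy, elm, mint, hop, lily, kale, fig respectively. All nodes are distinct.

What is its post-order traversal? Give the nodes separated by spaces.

The first element of pre-order is the root; it splits in-order into left and right subtrees.
Root elm: left subtree has 3 nodes {poppy, fir, ivy}, right has 5 {mint, hop, lily, kale, fig}.
  Root fir: left subtree has 1 node {poppy}, right has 1 {ivy}.
  Root fig: left subtree has 4 nodes {mint, hop, lily, kale}, right has 0 { }.
    Root mint: left subtree has 0 nodes { }, right has 3 {hop, lily, kale}.
      Root lily: left subtree has 1 node {hop}, right has 1 {kale}.

poppy ivy fir hop kale lily mint fig elm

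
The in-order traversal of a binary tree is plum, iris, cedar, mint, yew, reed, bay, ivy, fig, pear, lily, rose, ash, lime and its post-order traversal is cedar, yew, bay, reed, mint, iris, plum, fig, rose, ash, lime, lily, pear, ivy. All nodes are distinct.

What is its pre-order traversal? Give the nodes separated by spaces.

The last element of post-order is the root; it splits in-order into left and right subtrees.
Root ivy: left subtree has 7 nodes {plum, iris, cedar, mint, yew, reed, bay}, right has 6 {fig, pear, lily, rose, ash, lime}.
  Root plum: left subtree has 0 nodes { }, right has 6 {iris, cedar, mint, yew, reed, bay}.
    Root iris: left subtree has 0 nodes { }, right has 5 {cedar, mint, yew, reed, bay}.
      Root mint: left subtree has 1 node {cedar}, right has 3 {yew, reed, bay}.
        Root reed: left subtree has 1 node {yew}, right has 1 {bay}.
  Root pear: left subtree has 1 node {fig}, right has 4 {lily, rose, ash, lime}.
    Root lily: left subtree has 0 nodes { }, right has 3 {rose, ash, lime}.
      Root lime: left subtree has 2 nodes {rose, ash}, right has 0 { }.
        Root ash: left subtree has 1 node {rose}, right has 0 { }.

ivy plum iris mint cedar reed yew bay pear fig lily lime ash rose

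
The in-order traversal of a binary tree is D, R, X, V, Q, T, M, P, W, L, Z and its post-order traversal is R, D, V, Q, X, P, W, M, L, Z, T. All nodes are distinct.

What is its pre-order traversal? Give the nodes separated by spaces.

T X D R Q V Z L M W P

The last element of post-order is the root; it splits in-order into left and right subtrees.
Root T: left subtree has 5 nodes {D, R, X, V, Q}, right has 5 {M, P, W, L, Z}.
  Root X: left subtree has 2 nodes {D, R}, right has 2 {V, Q}.
    Root D: left subtree has 0 nodes { }, right has 1 {R}.
    Root Q: left subtree has 1 node {V}, right has 0 { }.
  Root Z: left subtree has 4 nodes {M, P, W, L}, right has 0 { }.
    Root L: left subtree has 3 nodes {M, P, W}, right has 0 { }.
      Root M: left subtree has 0 nodes { }, right has 2 {P, W}.
        Root W: left subtree has 1 node {P}, right has 0 { }.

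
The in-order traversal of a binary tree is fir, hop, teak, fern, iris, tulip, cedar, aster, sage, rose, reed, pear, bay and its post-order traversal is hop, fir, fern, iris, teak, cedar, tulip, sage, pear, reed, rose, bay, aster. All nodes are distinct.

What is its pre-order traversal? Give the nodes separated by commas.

The last element of post-order is the root; it splits in-order into left and right subtrees.
Root aster: left subtree has 7 nodes {fir, hop, teak, fern, iris, tulip, cedar}, right has 5 {sage, rose, reed, pear, bay}.
  Root tulip: left subtree has 5 nodes {fir, hop, teak, fern, iris}, right has 1 {cedar}.
    Root teak: left subtree has 2 nodes {fir, hop}, right has 2 {fern, iris}.
      Root fir: left subtree has 0 nodes { }, right has 1 {hop}.
      Root iris: left subtree has 1 node {fern}, right has 0 { }.
  Root bay: left subtree has 4 nodes {sage, rose, reed, pear}, right has 0 { }.
    Root rose: left subtree has 1 node {sage}, right has 2 {reed, pear}.
      Root reed: left subtree has 0 nodes { }, right has 1 {pear}.

aster, tulip, teak, fir, hop, iris, fern, cedar, bay, rose, sage, reed, pear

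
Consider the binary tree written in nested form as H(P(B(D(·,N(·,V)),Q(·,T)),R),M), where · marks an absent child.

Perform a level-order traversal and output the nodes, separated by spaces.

H P M B R D Q N T V

Level-order visits nodes level by level from the root, left to right within each level.
Level 0: H
Level 1: P, M
Level 2: B, R
Level 3: D, Q
Level 4: N, T
Level 5: V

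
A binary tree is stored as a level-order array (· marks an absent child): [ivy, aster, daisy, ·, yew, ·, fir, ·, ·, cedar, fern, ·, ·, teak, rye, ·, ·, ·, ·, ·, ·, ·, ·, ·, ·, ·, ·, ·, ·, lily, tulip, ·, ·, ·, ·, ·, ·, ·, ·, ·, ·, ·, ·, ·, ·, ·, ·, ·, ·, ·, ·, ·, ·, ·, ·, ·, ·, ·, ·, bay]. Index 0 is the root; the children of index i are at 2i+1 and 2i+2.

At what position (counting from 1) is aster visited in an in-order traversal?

1

In-order visits the left subtree, then the node, then the right subtree.
At ivy: go left to aster.
  At aster: no left child.
  Visit aster.
  At aster: go right to yew.
    At yew: go left to cedar.
      cedar is a leaf — visit cedar.
    Visit yew.
    At yew: go right to fern.
      fern is a leaf — visit fern.
Visit ivy.
At ivy: go right to daisy.
  At daisy: no left child.
  Visit daisy.
  At daisy: go right to fir.
    At fir: go left to teak.
      teak is a leaf — visit teak.
    Visit fir.
    At fir: go right to rye.
      At rye: go left to lily.
        At lily: go left to bay.
          bay is a leaf — visit bay.
        Visit lily.
        At lily: no right child.
      Visit rye.
      At rye: go right to tulip.
        tulip is a leaf — visit tulip.
Full in-order sequence: aster, cedar, yew, fern, ivy, daisy, teak, fir, bay, lily, rye, tulip.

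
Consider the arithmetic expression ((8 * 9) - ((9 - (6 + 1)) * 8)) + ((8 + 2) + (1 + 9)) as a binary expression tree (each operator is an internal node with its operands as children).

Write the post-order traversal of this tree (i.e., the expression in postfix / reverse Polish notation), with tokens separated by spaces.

Post-order on an expression tree gives postfix notation: for each operator, emit left operand, right operand, then the operator.

8 9 * 9 6 1 + - 8 * - 8 2 + 1 9 + + +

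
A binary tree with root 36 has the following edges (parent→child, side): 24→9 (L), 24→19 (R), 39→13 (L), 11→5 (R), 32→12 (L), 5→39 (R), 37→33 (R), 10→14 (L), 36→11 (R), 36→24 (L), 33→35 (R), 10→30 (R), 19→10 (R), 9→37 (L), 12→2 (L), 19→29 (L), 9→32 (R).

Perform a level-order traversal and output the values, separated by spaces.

Level-order visits nodes level by level from the root, left to right within each level.
Level 0: 36
Level 1: 24, 11
Level 2: 9, 19, 5
Level 3: 37, 32, 29, 10, 39
Level 4: 33, 12, 14, 30, 13
Level 5: 35, 2

36 24 11 9 19 5 37 32 29 10 39 33 12 14 30 13 35 2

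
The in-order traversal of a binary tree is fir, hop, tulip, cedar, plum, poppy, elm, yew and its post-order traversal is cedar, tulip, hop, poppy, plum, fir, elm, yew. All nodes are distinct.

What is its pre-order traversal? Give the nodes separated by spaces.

The last element of post-order is the root; it splits in-order into left and right subtrees.
Root yew: left subtree has 7 nodes {fir, hop, tulip, cedar, plum, poppy, elm}, right has 0 { }.
  Root elm: left subtree has 6 nodes {fir, hop, tulip, cedar, plum, poppy}, right has 0 { }.
    Root fir: left subtree has 0 nodes { }, right has 5 {hop, tulip, cedar, plum, poppy}.
      Root plum: left subtree has 3 nodes {hop, tulip, cedar}, right has 1 {poppy}.
        Root hop: left subtree has 0 nodes { }, right has 2 {tulip, cedar}.
          Root tulip: left subtree has 0 nodes { }, right has 1 {cedar}.

yew elm fir plum hop tulip cedar poppy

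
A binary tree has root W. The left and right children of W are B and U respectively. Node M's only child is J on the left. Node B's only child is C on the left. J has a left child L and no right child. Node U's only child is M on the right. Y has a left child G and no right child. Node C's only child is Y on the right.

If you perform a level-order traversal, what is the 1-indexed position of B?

2

Level-order visits nodes level by level from the root, left to right within each level.
Level 0: W
Level 1: B, U
Level 2: C, M
Level 3: Y, J
Level 4: G, L
Full level-order sequence: W, B, U, C, M, Y, J, G, L.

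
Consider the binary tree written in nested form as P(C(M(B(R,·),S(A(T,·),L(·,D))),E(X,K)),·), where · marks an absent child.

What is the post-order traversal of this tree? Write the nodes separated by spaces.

R B T A D L S M X K E C P

Post-order visits the left subtree, then the right subtree, then the node.
At P: go left to C.
  At C: go left to M.
    At M: go left to B.
      At B: go left to R.
        R is a leaf — visit R.
      At B: no right child.
      Visit B.
    At M: go right to S.
      At S: go left to A.
        At A: go left to T.
          T is a leaf — visit T.
        At A: no right child.
        Visit A.
      At S: go right to L.
        At L: no left child.
        At L: go right to D.
          D is a leaf — visit D.
        Visit L.
      Visit S.
    Visit M.
  At C: go right to E.
    At E: go left to X.
      X is a leaf — visit X.
    At E: go right to K.
      K is a leaf — visit K.
    Visit E.
  Visit C.
At P: no right child.
Visit P.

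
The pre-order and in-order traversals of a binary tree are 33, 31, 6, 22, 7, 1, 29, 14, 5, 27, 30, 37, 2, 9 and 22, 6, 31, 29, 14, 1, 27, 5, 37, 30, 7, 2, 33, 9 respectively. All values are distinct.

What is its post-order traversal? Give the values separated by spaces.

The first element of pre-order is the root; it splits in-order into left and right subtrees.
Root 33: left subtree has 12 nodes {22, 6, 31, 29, 14, 1, 27, 5, 37, 30, 7, 2}, right has 1 {9}.
  Root 31: left subtree has 2 nodes {22, 6}, right has 9 {29, 14, 1, 27, 5, 37, 30, 7, 2}.
    Root 6: left subtree has 1 node {22}, right has 0 { }.
    Root 7: left subtree has 7 nodes {29, 14, 1, 27, 5, 37, 30}, right has 1 {2}.
      Root 1: left subtree has 2 nodes {29, 14}, right has 4 {27, 5, 37, 30}.
        Root 29: left subtree has 0 nodes { }, right has 1 {14}.
        Root 5: left subtree has 1 node {27}, right has 2 {37, 30}.
          Root 30: left subtree has 1 node {37}, right has 0 { }.

22 6 14 29 27 37 30 5 1 2 7 31 9 33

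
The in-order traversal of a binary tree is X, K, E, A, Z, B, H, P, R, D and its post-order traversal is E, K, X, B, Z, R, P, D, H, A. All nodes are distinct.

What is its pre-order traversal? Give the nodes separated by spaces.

A X K E H Z B D P R

The last element of post-order is the root; it splits in-order into left and right subtrees.
Root A: left subtree has 3 nodes {X, K, E}, right has 6 {Z, B, H, P, R, D}.
  Root X: left subtree has 0 nodes { }, right has 2 {K, E}.
    Root K: left subtree has 0 nodes { }, right has 1 {E}.
  Root H: left subtree has 2 nodes {Z, B}, right has 3 {P, R, D}.
    Root Z: left subtree has 0 nodes { }, right has 1 {B}.
    Root D: left subtree has 2 nodes {P, R}, right has 0 { }.
      Root P: left subtree has 0 nodes { }, right has 1 {R}.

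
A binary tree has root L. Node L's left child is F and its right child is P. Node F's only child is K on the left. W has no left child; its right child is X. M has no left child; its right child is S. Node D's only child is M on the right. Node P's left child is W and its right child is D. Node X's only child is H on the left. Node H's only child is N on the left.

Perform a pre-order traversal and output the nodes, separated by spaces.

Pre-order visits the node, then its left subtree, then its right subtree.
Visit L.
At L: go left to F.
  Visit F.
  At F: go left to K.
    K is a leaf — visit K.
  At F: no right child.
At L: go right to P.
  Visit P.
  At P: go left to W.
    Visit W.
    At W: no left child.
    At W: go right to X.
      Visit X.
      At X: go left to H.
        Visit H.
        At H: go left to N.
          N is a leaf — visit N.
        At H: no right child.
      At X: no right child.
  At P: go right to D.
    Visit D.
    At D: no left child.
    At D: go right to M.
      Visit M.
      At M: no left child.
      At M: go right to S.
        S is a leaf — visit S.

L F K P W X H N D M S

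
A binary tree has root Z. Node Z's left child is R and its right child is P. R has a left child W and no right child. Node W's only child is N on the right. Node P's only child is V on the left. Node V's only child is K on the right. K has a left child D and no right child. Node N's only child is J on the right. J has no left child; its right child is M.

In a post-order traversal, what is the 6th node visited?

D

Post-order visits the left subtree, then the right subtree, then the node.
At Z: go left to R.
  At R: go left to W.
    At W: no left child.
    At W: go right to N.
      At N: no left child.
      At N: go right to J.
        At J: no left child.
        At J: go right to M.
          M is a leaf — visit M.
        Visit J.
      Visit N.
    Visit W.
  At R: no right child.
  Visit R.
At Z: go right to P.
  At P: go left to V.
    At V: no left child.
    At V: go right to K.
      At K: go left to D.
        D is a leaf — visit D.
      At K: no right child.
      Visit K.
    Visit V.
  At P: no right child.
  Visit P.
Visit Z.
Full post-order sequence: M, J, N, W, R, D, K, V, P, Z.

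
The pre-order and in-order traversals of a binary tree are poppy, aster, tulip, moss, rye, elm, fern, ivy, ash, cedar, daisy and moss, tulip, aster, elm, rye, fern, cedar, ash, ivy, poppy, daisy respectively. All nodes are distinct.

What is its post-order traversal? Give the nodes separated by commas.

moss, tulip, elm, cedar, ash, ivy, fern, rye, aster, daisy, poppy

The first element of pre-order is the root; it splits in-order into left and right subtrees.
Root poppy: left subtree has 9 nodes {moss, tulip, aster, elm, rye, fern, cedar, ash, ivy}, right has 1 {daisy}.
  Root aster: left subtree has 2 nodes {moss, tulip}, right has 6 {elm, rye, fern, cedar, ash, ivy}.
    Root tulip: left subtree has 1 node {moss}, right has 0 { }.
    Root rye: left subtree has 1 node {elm}, right has 4 {fern, cedar, ash, ivy}.
      Root fern: left subtree has 0 nodes { }, right has 3 {cedar, ash, ivy}.
        Root ivy: left subtree has 2 nodes {cedar, ash}, right has 0 { }.
          Root ash: left subtree has 1 node {cedar}, right has 0 { }.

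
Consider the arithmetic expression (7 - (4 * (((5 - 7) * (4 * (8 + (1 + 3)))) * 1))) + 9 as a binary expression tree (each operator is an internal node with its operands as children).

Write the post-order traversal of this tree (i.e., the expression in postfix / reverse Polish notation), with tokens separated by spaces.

7 4 5 7 - 4 8 1 3 + + * * 1 * * - 9 +

Post-order on an expression tree gives postfix notation: for each operator, emit left operand, right operand, then the operator.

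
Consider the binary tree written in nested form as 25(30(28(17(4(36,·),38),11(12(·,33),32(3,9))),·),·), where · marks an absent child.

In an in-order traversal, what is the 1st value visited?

36

In-order visits the left subtree, then the node, then the right subtree.
At 25: go left to 30.
  At 30: go left to 28.
    At 28: go left to 17.
      At 17: go left to 4.
        At 4: go left to 36.
          36 is a leaf — visit 36.
        Visit 4.
        At 4: no right child.
      Visit 17.
      At 17: go right to 38.
        38 is a leaf — visit 38.
    Visit 28.
    At 28: go right to 11.
      At 11: go left to 12.
        At 12: no left child.
        Visit 12.
        At 12: go right to 33.
          33 is a leaf — visit 33.
      Visit 11.
      At 11: go right to 32.
        At 32: go left to 3.
          3 is a leaf — visit 3.
        Visit 32.
        At 32: go right to 9.
          9 is a leaf — visit 9.
  Visit 30.
  At 30: no right child.
Visit 25.
At 25: no right child.
Full in-order sequence: 36, 4, 17, 38, 28, 12, 33, 11, 3, 32, 9, 30, 25.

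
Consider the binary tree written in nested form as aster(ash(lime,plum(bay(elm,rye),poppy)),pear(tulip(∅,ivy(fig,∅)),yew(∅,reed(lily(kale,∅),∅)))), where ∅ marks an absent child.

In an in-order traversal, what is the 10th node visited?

fig

In-order visits the left subtree, then the node, then the right subtree.
At aster: go left to ash.
  At ash: go left to lime.
    lime is a leaf — visit lime.
  Visit ash.
  At ash: go right to plum.
    At plum: go left to bay.
      At bay: go left to elm.
        elm is a leaf — visit elm.
      Visit bay.
      At bay: go right to rye.
        rye is a leaf — visit rye.
    Visit plum.
    At plum: go right to poppy.
      poppy is a leaf — visit poppy.
Visit aster.
At aster: go right to pear.
  At pear: go left to tulip.
    At tulip: no left child.
    Visit tulip.
    At tulip: go right to ivy.
      At ivy: go left to fig.
        fig is a leaf — visit fig.
      Visit ivy.
      At ivy: no right child.
  Visit pear.
  At pear: go right to yew.
    At yew: no left child.
    Visit yew.
    At yew: go right to reed.
      At reed: go left to lily.
        At lily: go left to kale.
          kale is a leaf — visit kale.
        Visit lily.
        At lily: no right child.
      Visit reed.
      At reed: no right child.
Full in-order sequence: lime, ash, elm, bay, rye, plum, poppy, aster, tulip, fig, ivy, pear, yew, kale, lily, reed.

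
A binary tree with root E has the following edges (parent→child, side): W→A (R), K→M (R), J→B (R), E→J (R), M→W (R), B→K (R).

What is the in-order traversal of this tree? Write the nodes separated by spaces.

E J B K M W A

In-order visits the left subtree, then the node, then the right subtree.
At E: no left child.
Visit E.
At E: go right to J.
  At J: no left child.
  Visit J.
  At J: go right to B.
    At B: no left child.
    Visit B.
    At B: go right to K.
      At K: no left child.
      Visit K.
      At K: go right to M.
        At M: no left child.
        Visit M.
        At M: go right to W.
          At W: no left child.
          Visit W.
          At W: go right to A.
            A is a leaf — visit A.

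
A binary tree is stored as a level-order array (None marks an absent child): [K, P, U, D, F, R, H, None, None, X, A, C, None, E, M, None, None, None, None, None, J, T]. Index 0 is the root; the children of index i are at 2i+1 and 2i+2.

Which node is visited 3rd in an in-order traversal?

X

In-order visits the left subtree, then the node, then the right subtree.
At K: go left to P.
  At P: go left to D.
    D is a leaf — visit D.
  Visit P.
  At P: go right to F.
    At F: go left to X.
      At X: no left child.
      Visit X.
      At X: go right to J.
        J is a leaf — visit J.
    Visit F.
    At F: go right to A.
      At A: go left to T.
        T is a leaf — visit T.
      Visit A.
      At A: no right child.
Visit K.
At K: go right to U.
  At U: go left to R.
    At R: go left to C.
      C is a leaf — visit C.
    Visit R.
    At R: no right child.
  Visit U.
  At U: go right to H.
    At H: go left to E.
      E is a leaf — visit E.
    Visit H.
    At H: go right to M.
      M is a leaf — visit M.
Full in-order sequence: D, P, X, J, F, T, A, K, C, R, U, E, H, M.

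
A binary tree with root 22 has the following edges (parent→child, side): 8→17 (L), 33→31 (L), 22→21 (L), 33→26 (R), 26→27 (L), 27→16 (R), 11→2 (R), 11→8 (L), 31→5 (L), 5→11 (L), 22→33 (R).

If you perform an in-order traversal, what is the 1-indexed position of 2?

6

In-order visits the left subtree, then the node, then the right subtree.
At 22: go left to 21.
  21 is a leaf — visit 21.
Visit 22.
At 22: go right to 33.
  At 33: go left to 31.
    At 31: go left to 5.
      At 5: go left to 11.
        At 11: go left to 8.
          At 8: go left to 17.
            17 is a leaf — visit 17.
          Visit 8.
          At 8: no right child.
        Visit 11.
        At 11: go right to 2.
          2 is a leaf — visit 2.
      Visit 5.
      At 5: no right child.
    Visit 31.
    At 31: no right child.
  Visit 33.
  At 33: go right to 26.
    At 26: go left to 27.
      At 27: no left child.
      Visit 27.
      At 27: go right to 16.
        16 is a leaf — visit 16.
    Visit 26.
    At 26: no right child.
Full in-order sequence: 21, 22, 17, 8, 11, 2, 5, 31, 33, 27, 16, 26.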